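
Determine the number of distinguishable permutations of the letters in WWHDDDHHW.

1680

WWHDDDHHW has 9 letters with D appearing 3 times, H appearing 3 times, and W appearing 3 times.
Dividing 9! = 362880 by 3!·3!·3! = 216 for the repeated letters gives 1680.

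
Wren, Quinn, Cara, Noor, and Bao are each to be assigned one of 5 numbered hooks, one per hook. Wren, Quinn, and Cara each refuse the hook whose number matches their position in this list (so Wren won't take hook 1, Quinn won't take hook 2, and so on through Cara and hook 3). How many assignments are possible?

Let Aᵢ (for i ∈ {1, 2, 3}) be the placements that put person i in their forbidden hook. Any j of these fix j positions, leaving (5−j)! ways to fill the rest, and there are C(3,j) ways to pick which j.
By inclusion–exclusion, the number of valid placements is Σ_{j=0}^{3} (−1)^j C(3,j)·(5−j)!.
Computing: 120 − 72 + 18 − 2 = 64.

64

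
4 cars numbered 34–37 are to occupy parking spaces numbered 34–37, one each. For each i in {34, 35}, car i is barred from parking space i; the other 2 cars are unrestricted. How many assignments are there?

Let Aᵢ (for i ∈ {34, 35}) be the placements that put car i in its forbidden parking space. Any j of these fix j positions, leaving (4−j)! ways to fill the rest, and there are C(2,j) ways to pick which j.
By inclusion–exclusion, the number of valid placements is Σ_{j=0}^{2} (−1)^j C(2,j)·(4−j)!.
Computing: 24 − 12 + 2 = 14.

14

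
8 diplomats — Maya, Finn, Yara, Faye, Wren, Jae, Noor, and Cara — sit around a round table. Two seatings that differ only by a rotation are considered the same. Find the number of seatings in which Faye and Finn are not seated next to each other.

3600

Without the restriction there are (7)! = 5040 seatings.
Those with Faye next to Finn: fuse the pair into one unit and seat 7 units around a circle — 2·(6)! = 1440.
Subtracting, 5040 − 1440 = 3600.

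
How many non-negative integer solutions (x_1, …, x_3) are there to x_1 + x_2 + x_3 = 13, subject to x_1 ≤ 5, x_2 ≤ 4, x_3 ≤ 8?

15

By stars and bars, unrestricted non-negative solutions to x_1+…+x_3 = 13 number C(13+2,2) = 105.
Subtract solutions that violate a single cap (substitute x_i' = x_i − (cap_i+1)): x_1 ≥ 6 gives C(9,2) = 36; x_2 ≥ 5 gives C(10,2) = 45; x_3 ≥ 9 gives C(6,2) = 15. Together 96.
Add back pairs where two caps are both exceeded: 6 + 0 + 0 = 6.
By inclusion–exclusion the count is 105 − 96 + 6 = 15.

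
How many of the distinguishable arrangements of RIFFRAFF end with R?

With the last slot taken by R, it remains to arrange the other 7 letters (IFFRAFF).
Those 7 letters have F appearing 4 times, giving (7)!/(4!) = 210.

210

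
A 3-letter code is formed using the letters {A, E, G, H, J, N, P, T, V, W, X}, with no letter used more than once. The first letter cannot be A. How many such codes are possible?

The first letter has 11−1 = 10 choices (anything except A).
The remaining 2 letters are filled from the other 10 symbols without repetition: 10 × 9 = 90.
Total: 10 × 90 = 900.

900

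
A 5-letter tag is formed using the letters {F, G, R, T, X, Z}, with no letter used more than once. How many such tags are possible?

720

This is a permutation of 5 out of 6: P(6,5) = 6!/1!.
That product is 6 × 5 × 4 × 3 × 2 = 720.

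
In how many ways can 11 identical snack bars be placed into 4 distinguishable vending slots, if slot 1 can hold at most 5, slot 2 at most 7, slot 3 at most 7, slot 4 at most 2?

Without the upper bounds there are C(14,3) = 364 ways to split 11 among 4 vending slots.
Subtract solutions that violate a single cap (substitute x_i' = x_i − (cap_i+1)): x_1 ≥ 6 gives C(8,3) = 56; x_2 ≥ 8 gives C(6,3) = 20; x_3 ≥ 8 gives C(6,3) = 20; x_4 ≥ 3 gives C(11,3) = 165. Together 261.
Add back pairs where two caps are both exceeded: 0 + 0 + 10 + 0 + 1 + 1 = 12.
By inclusion–exclusion the count is 364 − 261 + 12 = 115.

115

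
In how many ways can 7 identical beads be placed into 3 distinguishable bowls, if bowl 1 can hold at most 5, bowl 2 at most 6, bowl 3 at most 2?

17

Without the upper bounds there are C(9,2) = 36 ways to split 7 among 3 bowls.
Subtract solutions that violate a single cap (substitute x_i' = x_i − (cap_i+1)): x_1 ≥ 6 gives C(3,2) = 3; x_2 ≥ 7 gives C(2,2) = 1; x_3 ≥ 3 gives C(6,2) = 15. Together 19.
No two caps can be exceeded simultaneously, so the pair terms are all 0.
By inclusion–exclusion the count is 36 − 19 + 0 = 17.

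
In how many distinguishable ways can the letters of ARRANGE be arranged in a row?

1260

Letter multiplicities in ARRANGE: A×2, E×1, G×1, N×1, R×2.
So there are 7! / (2!·2!) = 1260 distinguishable arrangements.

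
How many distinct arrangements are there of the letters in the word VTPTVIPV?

VTPTVIPV has 8 letters with P appearing twice, T appearing twice, and V appearing 3 times.
So there are 8! / (3!·2!·2!) = 1680 distinguishable arrangements.

1680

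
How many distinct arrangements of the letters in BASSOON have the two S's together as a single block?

Treat the 2 copies of S as a single block. The multiset to arrange is then {SS, A, B, N, O, O}, 6 items in all.
That gives (6)!/(2!) = 360 arrangements.

360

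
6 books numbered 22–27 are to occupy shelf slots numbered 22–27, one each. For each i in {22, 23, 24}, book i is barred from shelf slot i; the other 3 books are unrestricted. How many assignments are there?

426

Let Aᵢ (for i ∈ {22, 23, 24}) be the placements that put book i in its forbidden shelf slot. Any j of these fix j positions, leaving (6−j)! ways to fill the rest, and there are C(3,j) ways to pick which j.
By inclusion–exclusion, the number of valid placements is Σ_{j=0}^{3} (−1)^j C(3,j)·(6−j)!.
Computing: 720 − 360 + 72 − 6 = 426.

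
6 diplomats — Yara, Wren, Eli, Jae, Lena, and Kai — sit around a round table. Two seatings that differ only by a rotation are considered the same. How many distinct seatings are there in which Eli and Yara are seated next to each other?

48

Treat {Eli, Yara} as one unit (2 internal orders) and seat the resulting 5 units around the table: (4)! circular arrangements.
So 2 × (4)! = 2 × 24 = 48.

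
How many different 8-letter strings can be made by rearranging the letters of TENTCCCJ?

Letter multiplicities in TENTCCCJ: C×3, E×1, J×1, N×1, T×2.
Dividing 8! = 40320 by 3!·2! = 12 for the repeated letters gives 3360.

3360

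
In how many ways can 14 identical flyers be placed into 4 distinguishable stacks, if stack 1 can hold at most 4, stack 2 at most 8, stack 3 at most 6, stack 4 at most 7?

Without the upper bounds there are C(17,3) = 680 ways to split 14 among 4 stacks.
Subtract solutions that violate a single cap (substitute x_i' = x_i − (cap_i+1)): x_1 ≥ 5 gives C(12,3) = 220; x_2 ≥ 9 gives C(8,3) = 56; x_3 ≥ 7 gives C(10,3) = 120; x_4 ≥ 8 gives C(9,3) = 84. Together 480.
Add back pairs where two caps are both exceeded: 1 + 10 + 4 + 0 + 0 + 0 = 15.
By inclusion–exclusion the count is 680 − 480 + 15 = 215.

215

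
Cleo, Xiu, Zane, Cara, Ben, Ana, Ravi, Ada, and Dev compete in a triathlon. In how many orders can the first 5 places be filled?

15120

This is an ordered selection of 5 from 9: P(9,5).
That gives 9 × 8 × 7 × 6 × 5 = 15120.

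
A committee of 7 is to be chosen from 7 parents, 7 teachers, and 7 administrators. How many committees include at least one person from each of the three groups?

105987

Unrestricted: C(21,7) = 116280 ways to pick any 7 of the 21.
Selections missing a whole group: no parents → C(14,7) = 3432; no teachers → C(14,7) = 3432; no administrators → C(14,7) = 3432.
Add back selections omitting two groups (i.e. drawn from a single group): C(7,7) + C(7,7) + C(7,7) = 3.
By inclusion–exclusion: 116280 − 10296 + 3 = 105987.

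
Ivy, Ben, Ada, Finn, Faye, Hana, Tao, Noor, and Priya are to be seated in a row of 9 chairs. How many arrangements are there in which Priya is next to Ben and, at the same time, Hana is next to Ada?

20160

Treat {Priya,Ben} as one block (2 orders) and {Hana,Ada} as another (2 orders).
That leaves 7 units to arrange: 2 × 2 × 7! = 4 × 5040 = 20160.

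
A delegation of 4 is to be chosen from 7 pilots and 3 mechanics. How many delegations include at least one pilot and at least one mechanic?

With no constraint there are C(10,4) = 210 possible selections.
Selections missing a whole group: no pilots → C(3,4) = 0; no mechanics → C(7,4) = 35.
Both groups omitted at once is impossible, so 210 − 35 = 175.

175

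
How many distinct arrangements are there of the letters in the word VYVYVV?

15

Letter multiplicities in VYVYVV: V×4, Y×2.
So there are 6! / (4!·2!) = 15 distinguishable arrangements.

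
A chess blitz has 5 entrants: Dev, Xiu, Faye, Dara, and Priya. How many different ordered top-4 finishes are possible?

This is an ordered selection of 4 from 5: P(5,4).
That gives 5 × 4 × 3 × 2 = 120.

120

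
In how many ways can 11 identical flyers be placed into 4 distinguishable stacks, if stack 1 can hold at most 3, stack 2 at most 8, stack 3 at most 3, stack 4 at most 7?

By stars and bars, unrestricted non-negative solutions to x_1+…+x_4 = 11 number C(11+3,3) = 364.
Subtract solutions that violate a single cap (substitute x_i' = x_i − (cap_i+1)): x_1 ≥ 4 gives C(10,3) = 120; x_2 ≥ 9 gives C(5,3) = 10; x_3 ≥ 4 gives C(10,3) = 120; x_4 ≥ 8 gives C(6,3) = 20. Together 270.
Add back pairs where two caps are both exceeded: 0 + 20 + 0 + 0 + 0 + 0 = 20.
By inclusion–exclusion the count is 364 − 270 + 20 = 114.

114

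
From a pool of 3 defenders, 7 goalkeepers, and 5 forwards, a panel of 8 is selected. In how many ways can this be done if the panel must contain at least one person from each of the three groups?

5894

Unrestricted: C(15,8) = 6435 ways to pick any 8 of the 15.
Selections missing a whole group: no defenders → C(12,8) = 495; no goalkeepers → C(8,8) = 1; no forwards → C(10,8) = 45.
Add back selections omitting two groups (i.e. drawn from a single group): C(3,8) + C(7,8) + C(5,8) = 0.
By inclusion–exclusion: 6435 − 541 + 0 = 5894.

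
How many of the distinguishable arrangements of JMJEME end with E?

With the last slot taken by E, it remains to arrange the other 5 letters (JMJME).
Those 5 letters have J appearing twice and M appearing twice, giving (5)!/(2!·2!) = 30.

30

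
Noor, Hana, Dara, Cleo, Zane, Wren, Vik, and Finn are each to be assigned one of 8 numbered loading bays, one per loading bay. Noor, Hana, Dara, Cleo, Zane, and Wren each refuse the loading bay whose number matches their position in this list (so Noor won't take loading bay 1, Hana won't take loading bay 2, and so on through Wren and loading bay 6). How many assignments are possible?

18806

Let Aᵢ (for 1 ≤ i ≤ 6) be the placements that put person i in their forbidden loading bay. Any j of these fix j positions, leaving (8−j)! ways to fill the rest, and there are C(6,j) ways to pick which j.
By inclusion–exclusion, the number of valid placements is Σ_{j=0}^{6} (−1)^j C(6,j)·(8−j)!.
Computing: 40320 − 30240 + 10800 − 2400 + 360 − 36 + 2 = 18806.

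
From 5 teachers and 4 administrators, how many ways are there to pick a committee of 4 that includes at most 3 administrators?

125

Split by how many administrators are chosen (0 through 3).
Sum: C(4,0)·C(5,4) + C(4,1)·C(5,3) + C(4,2)·C(5,2) + C(4,3)·C(5,1) = 5 + 40 + 60 + 20 = 125.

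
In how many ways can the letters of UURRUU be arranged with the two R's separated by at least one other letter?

10

Total arrangements of UURRUU: 6!/(4!·2!) = 15.
Arrangements with the R's together: treat RR as one letter, giving (5)!/(4!) = 5.
Subtracting, 15 − 5 = 10 arrangements keep the R's apart.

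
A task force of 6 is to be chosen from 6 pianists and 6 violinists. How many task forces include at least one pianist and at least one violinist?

Unrestricted: C(12,6) = 924 ways to pick any 6 of the 12.
Selections missing a whole group: no pianists → C(6,6) = 1; no violinists → C(6,6) = 1.
Both groups omitted at once is impossible, so 924 − 2 = 922.

922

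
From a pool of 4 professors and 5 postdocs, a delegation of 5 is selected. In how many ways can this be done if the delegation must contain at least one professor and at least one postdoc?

Unrestricted: C(9,5) = 126 ways to pick any 5 of the 9.
Selections missing a whole group: no professors → C(5,5) = 1; no postdocs → C(4,5) = 0.
Both groups omitted at once is impossible, so 126 − 1 = 125.

125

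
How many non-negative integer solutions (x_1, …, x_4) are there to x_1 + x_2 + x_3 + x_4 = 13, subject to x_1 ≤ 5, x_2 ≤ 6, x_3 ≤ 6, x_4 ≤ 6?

191

Ignoring the caps, the number of non-negative solutions to x_1+…+x_4 = 13 is C(16,3) = 560.
Subtract solutions that violate a single cap (substitute x_i' = x_i − (cap_i+1)): x_1 ≥ 6 gives C(10,3) = 120; x_2 ≥ 7 gives C(9,3) = 84; x_3 ≥ 7 gives C(9,3) = 84; x_4 ≥ 7 gives C(9,3) = 84. Together 372.
Add back pairs where two caps are both exceeded: 1 + 1 + 1 + 0 + 0 + 0 = 3.
By inclusion–exclusion the count is 560 − 372 + 3 = 191.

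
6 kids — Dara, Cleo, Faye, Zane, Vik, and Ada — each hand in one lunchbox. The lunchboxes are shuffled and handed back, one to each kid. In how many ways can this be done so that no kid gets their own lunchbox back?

Let Aᵢ be the assignments in which kid i gets their own lunchbox. We want the size of the complement of A₁∪…∪A_6.
By inclusion–exclusion this is Σ_{j=0}^{6} (−1)^j C(6,j)·(6−j)!.
Computing: 720 − 720 + 360 − 120 + 30 − 6 + 1 = 265.

265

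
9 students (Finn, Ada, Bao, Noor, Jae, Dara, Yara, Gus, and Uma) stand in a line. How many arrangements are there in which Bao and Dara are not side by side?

Of the 9! = 362880 arrangements, those with Bao and Dara adjacent number 2 × 8! = 80640 (treat the pair as a block with 2 internal orders).
So 362880 − 80640 = 282240 arrangements keep them apart.

282240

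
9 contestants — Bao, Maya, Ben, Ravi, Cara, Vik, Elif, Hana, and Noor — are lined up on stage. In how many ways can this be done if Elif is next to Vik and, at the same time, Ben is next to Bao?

Treat {Elif,Vik} as one block (2 orders) and {Ben,Bao} as another (2 orders).
That leaves 7 units to arrange: 2 × 2 × 7! = 4 × 5040 = 20160.

20160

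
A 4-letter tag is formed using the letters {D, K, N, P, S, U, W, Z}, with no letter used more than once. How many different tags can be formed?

1680

With no repetition, fill the 4 letters in order: 8 choices, then 7, down to 5.
8 × 7 × 6 × 5 = 1680.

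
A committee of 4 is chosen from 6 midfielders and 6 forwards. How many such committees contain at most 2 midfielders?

Split by how many midfielders are chosen (0 through 2).
Sum: C(6,0)·C(6,4) + C(6,1)·C(6,3) + C(6,2)·C(6,2) = 15 + 120 + 225 = 360.

360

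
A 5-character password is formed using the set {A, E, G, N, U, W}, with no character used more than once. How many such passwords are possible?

This is a permutation of 5 out of 6: P(6,5) = 6!/1!.
6 × 5 × 4 × 3 × 2 = 720.

720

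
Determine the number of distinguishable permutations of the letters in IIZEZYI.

420

IIZEZYI has 7 letters with I appearing 3 times and Z appearing twice.
So there are 7! / (3!·2!) = 420 distinguishable arrangements.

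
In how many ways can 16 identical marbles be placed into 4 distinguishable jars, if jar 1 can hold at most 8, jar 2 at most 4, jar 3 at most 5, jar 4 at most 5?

78

By stars and bars, unrestricted non-negative solutions to x_1+…+x_4 = 16 number C(16+3,3) = 969.
Subtract solutions that violate a single cap (substitute x_i' = x_i − (cap_i+1)): x_1 ≥ 9 gives C(10,3) = 120; x_2 ≥ 5 gives C(14,3) = 364; x_3 ≥ 6 gives C(13,3) = 286; x_4 ≥ 6 gives C(13,3) = 286. Together 1056.
Add back pairs where two caps are both exceeded: 10 + 4 + 4 + 56 + 56 + 35 = 165.
By inclusion–exclusion the count is 969 − 1056 + 165 = 78.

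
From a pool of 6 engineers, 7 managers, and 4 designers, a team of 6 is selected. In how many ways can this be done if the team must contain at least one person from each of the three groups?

9996

Unrestricted: C(17,6) = 12376 ways to pick any 6 of the 17.
Subtract selections that omit an entire group: no engineers → C(11,6) = 462; no managers → C(10,6) = 210; no designers → C(13,6) = 1716.
Add back selections omitting two groups (i.e. drawn from a single group): C(6,6) + C(7,6) + C(4,6) = 8.
By inclusion–exclusion: 12376 − 2388 + 8 = 9996.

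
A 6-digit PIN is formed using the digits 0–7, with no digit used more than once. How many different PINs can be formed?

20160

Choose and order 6 of the 8 symbols: the first digit has 8 options, the next 7, and so on down to 3.
That product is 8 × 7 × 6 × 5 × 4 × 3 = 20160.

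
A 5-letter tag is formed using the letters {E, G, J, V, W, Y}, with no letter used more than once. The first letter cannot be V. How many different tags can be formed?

600

The first letter has 6−1 = 5 choices (anything except V).
The remaining 4 letters are filled from the other 5 symbols without repetition: 5 × 4 × 3 × 2 = 120.
Total: 5 × 120 = 600.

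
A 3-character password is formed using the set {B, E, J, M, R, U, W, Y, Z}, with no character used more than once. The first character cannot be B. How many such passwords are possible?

The first character has 9−1 = 8 choices (anything except B).
The remaining 2 characters are filled from the other 8 symbols without repetition: 8 × 7 = 56.
Total: 8 × 56 = 448.

448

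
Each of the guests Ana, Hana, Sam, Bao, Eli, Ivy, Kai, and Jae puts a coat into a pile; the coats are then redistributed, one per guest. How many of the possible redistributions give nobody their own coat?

14833

This is the derangement count D_8: permutations of 8 items with no fixed point.
By inclusion–exclusion this is Σ_{j=0}^{8} (−1)^j C(8,j)·(8−j)!.
Computing: 40320 − 40320 + 20160 − 6720 + 1680 − 336 + 56 − 8 + 1 = 14833.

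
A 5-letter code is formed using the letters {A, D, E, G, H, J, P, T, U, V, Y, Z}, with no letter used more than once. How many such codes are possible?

95040

With no repetition, fill the 5 letters in order: 12 choices, then 11, down to 8.
12 × 11 × 10 × 9 × 8 = 95040.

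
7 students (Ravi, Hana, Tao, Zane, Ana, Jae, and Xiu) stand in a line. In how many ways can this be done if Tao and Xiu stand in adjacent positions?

1440

Glue Tao and Xiu into one block (2 internal orders), leaving 6 units to arrange in a row.
That gives 2 × 6! = 2 × 720 = 1440.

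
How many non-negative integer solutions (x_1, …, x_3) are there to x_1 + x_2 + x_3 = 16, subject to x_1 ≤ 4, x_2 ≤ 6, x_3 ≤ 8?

6

Ignoring the caps, the number of non-negative solutions to x_1+…+x_3 = 16 is C(18,2) = 153.
Subtract solutions that violate a single cap (substitute x_i' = x_i − (cap_i+1)): x_1 ≥ 5 gives C(13,2) = 78; x_2 ≥ 7 gives C(11,2) = 55; x_3 ≥ 9 gives C(9,2) = 36. Together 169.
Add back pairs where two caps are both exceeded: 15 + 6 + 1 = 22.
By inclusion–exclusion the count is 153 − 169 + 22 = 6.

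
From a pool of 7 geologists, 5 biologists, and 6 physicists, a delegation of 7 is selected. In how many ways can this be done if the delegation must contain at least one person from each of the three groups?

Unrestricted: C(18,7) = 31824 ways to pick any 7 of the 18.
Subtract selections that omit an entire group: no geologists → C(11,7) = 330; no biologists → C(13,7) = 1716; no physicists → C(12,7) = 792.
Add back selections omitting two groups (i.e. drawn from a single group): C(7,7) + C(5,7) + C(6,7) = 1.
By inclusion–exclusion: 31824 − 2838 + 1 = 28987.

28987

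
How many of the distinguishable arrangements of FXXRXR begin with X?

30

With the first slot taken by X, it remains to arrange the other 5 letters (FXRXR).
Those 5 letters have R appearing twice and X appearing twice, giving (5)!/(2!·2!) = 30.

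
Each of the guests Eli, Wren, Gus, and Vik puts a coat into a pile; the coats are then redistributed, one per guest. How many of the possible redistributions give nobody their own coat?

9

Count assignments avoiding every fixed point. For any j of the 4 guests fixed to their own coat, the other 4−j can be arranged in (4−j)! ways.
By inclusion–exclusion this is Σ_{j=0}^{4} (−1)^j C(4,j)·(4−j)!.
Computing: 24 − 24 + 12 − 4 + 1 = 9.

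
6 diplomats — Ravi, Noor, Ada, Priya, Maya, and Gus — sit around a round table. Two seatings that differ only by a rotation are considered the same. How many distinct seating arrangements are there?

Seat Ravi anywhere (absorbing the rotational symmetry), then permute the other 5: (5)! = 120.

120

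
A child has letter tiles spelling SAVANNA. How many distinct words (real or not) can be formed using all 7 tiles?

420

The 7 letters of SAVANNA have repeats: A appearing 3 times and N appearing twice.
The number of distinct arrangements is 7!/(3!·2!) = 5040/12 = 420.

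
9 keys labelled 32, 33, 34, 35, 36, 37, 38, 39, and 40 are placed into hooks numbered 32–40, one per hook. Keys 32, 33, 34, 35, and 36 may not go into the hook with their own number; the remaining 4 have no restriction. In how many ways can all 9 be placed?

205056

Let Aᵢ (for 32 ≤ i ≤ 36) be the placements that put key i in its forbidden hook. Any j of these fix j positions, leaving (9−j)! ways to fill the rest, and there are C(5,j) ways to pick which j.
By inclusion–exclusion, the number of valid placements is Σ_{j=0}^{5} (−1)^j C(5,j)·(9−j)!.
Computing: 362880 − 201600 + 50400 − 7200 + 600 − 24 = 205056.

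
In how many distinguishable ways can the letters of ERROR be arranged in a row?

The 5 letters of ERROR have repeats: R appearing 3 times.
Dividing 5! = 120 by 3! = 6 for the repeated letters gives 20.

20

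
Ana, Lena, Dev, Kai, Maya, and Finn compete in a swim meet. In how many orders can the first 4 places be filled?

This is an ordered selection of 4 from 6: P(6,4).
That gives 6 × 5 × 4 × 3 = 360.

360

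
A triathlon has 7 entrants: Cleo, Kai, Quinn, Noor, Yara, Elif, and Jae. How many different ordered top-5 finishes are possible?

2520

This is an ordered selection of 5 from 7: P(7,5).
That gives 7 × 6 × 5 × 4 × 3 = 2520.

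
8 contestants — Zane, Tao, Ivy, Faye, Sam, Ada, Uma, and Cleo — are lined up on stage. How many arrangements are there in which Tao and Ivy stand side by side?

10080

Place the 6 others and the Tao-Ivy pair as 7 objects in a line; the pair has 2 internal arrangements.
So the count is 2·(7)! = 10080.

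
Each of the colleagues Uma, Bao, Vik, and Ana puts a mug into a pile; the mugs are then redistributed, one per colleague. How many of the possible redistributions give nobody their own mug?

Count assignments avoiding every fixed point. For any j of the 4 colleagues fixed to their own mug, the other 4−j can be arranged in (4−j)! ways.
By inclusion–exclusion this is Σ_{j=0}^{4} (−1)^j C(4,j)·(4−j)!.
Computing: 24 − 24 + 12 − 4 + 1 = 9.

9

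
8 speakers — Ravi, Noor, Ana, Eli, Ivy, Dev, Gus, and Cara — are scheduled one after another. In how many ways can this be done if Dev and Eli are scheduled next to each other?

Treat {Dev, Eli} as a single unit. There are 7 units to order, and the pair itself can be ordered 2 ways.
That gives 2 × 7! = 2 × 5040 = 10080.

10080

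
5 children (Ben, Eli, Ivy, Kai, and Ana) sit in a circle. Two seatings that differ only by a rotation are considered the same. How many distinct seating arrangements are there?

24

Seat Ben anywhere (absorbing the rotational symmetry), then permute the other 4: (4)! = 24.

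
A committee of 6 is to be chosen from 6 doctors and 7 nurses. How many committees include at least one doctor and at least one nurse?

1708

With no constraint there are C(13,6) = 1716 possible selections.
Selections missing a whole group: no doctors → C(7,6) = 7; no nurses → C(6,6) = 1.
Both groups omitted at once is impossible, so 1716 − 8 = 1708.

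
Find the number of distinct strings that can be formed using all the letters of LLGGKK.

90

LLGGKK has 6 letters with G appearing twice, K appearing twice, and L appearing twice.
The number of distinct arrangements is 6!/(2!·2!·2!) = 720/8 = 90.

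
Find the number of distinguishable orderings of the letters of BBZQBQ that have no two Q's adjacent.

40

Total arrangements of BBZQBQ: 6!/(3!·2!) = 60.
Arrangements with the Q's together: treat QQ as one letter, giving (5)!/(3!) = 20.
Subtracting, 60 − 20 = 40 arrangements keep the Q's apart.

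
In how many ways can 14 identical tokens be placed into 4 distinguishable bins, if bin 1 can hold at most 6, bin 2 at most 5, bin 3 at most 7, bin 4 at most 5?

166

Without the upper bounds there are C(17,3) = 680 ways to split 14 among 4 bins.
Subtract solutions that violate a single cap (substitute x_i' = x_i − (cap_i+1)): x_1 ≥ 7 gives C(10,3) = 120; x_2 ≥ 6 gives C(11,3) = 165; x_3 ≥ 8 gives C(9,3) = 84; x_4 ≥ 6 gives C(11,3) = 165. Together 534.
Add back pairs where two caps are both exceeded: 4 + 0 + 4 + 1 + 10 + 1 = 20.
By inclusion–exclusion the count is 680 − 534 + 20 = 166.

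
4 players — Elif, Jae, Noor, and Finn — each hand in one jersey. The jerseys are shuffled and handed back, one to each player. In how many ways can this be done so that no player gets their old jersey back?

9

Count assignments avoiding every fixed point. For any j of the 4 players fixed to their old jersey, the other 4−j can be arranged in (4−j)! ways.
By inclusion–exclusion this is Σ_{j=0}^{4} (−1)^j C(4,j)·(4−j)!.
Computing: 24 − 24 + 12 − 4 + 1 = 9.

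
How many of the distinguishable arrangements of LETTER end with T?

60

Fix T in the last position and arrange the remaining 5 letters.
Those 5 letters have E appearing twice, giving (5)!/(2!) = 60.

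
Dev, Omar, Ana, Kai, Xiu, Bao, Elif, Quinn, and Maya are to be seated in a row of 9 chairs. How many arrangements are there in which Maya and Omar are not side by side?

282240

There are 9! = 362880 arrangements in all. If Maya and Omar are adjacent, merging them into one block gives 2·(8)! = 80640 arrangements.
Complementary counting: 362880 − 80640 = 282240.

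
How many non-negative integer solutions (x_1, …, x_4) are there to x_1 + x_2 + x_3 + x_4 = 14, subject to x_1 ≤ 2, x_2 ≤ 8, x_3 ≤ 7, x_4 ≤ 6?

121

By stars and bars, unrestricted non-negative solutions to x_1+…+x_4 = 14 number C(14+3,3) = 680.
Subtract solutions that violate a single cap (substitute x_i' = x_i − (cap_i+1)): x_1 ≥ 3 gives C(14,3) = 364; x_2 ≥ 9 gives C(8,3) = 56; x_3 ≥ 8 gives C(9,3) = 84; x_4 ≥ 7 gives C(10,3) = 120. Together 624.
Add back pairs where two caps are both exceeded: 10 + 20 + 35 + 0 + 0 + 0 = 65.
By inclusion–exclusion the count is 680 − 624 + 65 = 121.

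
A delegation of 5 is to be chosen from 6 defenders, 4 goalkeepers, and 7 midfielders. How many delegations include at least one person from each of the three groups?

4214

With no constraint there are C(17,5) = 6188 possible selections.
Subtract selections that omit an entire group: no defenders → C(11,5) = 462; no goalkeepers → C(13,5) = 1287; no midfielders → C(10,5) = 252.
Add back selections omitting two groups (i.e. drawn from a single group): C(6,5) + C(4,5) + C(7,5) = 27.
By inclusion–exclusion: 6188 − 2001 + 27 = 4214.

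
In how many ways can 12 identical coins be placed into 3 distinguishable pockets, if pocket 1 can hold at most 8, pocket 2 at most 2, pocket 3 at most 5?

9

Ignoring the caps, the number of non-negative solutions to x_1+…+x_3 = 12 is C(14,2) = 91.
Subtract solutions that violate a single cap (substitute x_i' = x_i − (cap_i+1)): x_1 ≥ 9 gives C(5,2) = 10; x_2 ≥ 3 gives C(11,2) = 55; x_3 ≥ 6 gives C(8,2) = 28. Together 93.
Add back pairs where two caps are both exceeded: 1 + 0 + 10 = 11.
By inclusion–exclusion the count is 91 − 93 + 11 = 9.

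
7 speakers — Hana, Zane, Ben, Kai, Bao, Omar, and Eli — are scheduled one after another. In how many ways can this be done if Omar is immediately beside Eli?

Place the 5 others and the Omar-Eli pair as 6 objects in a line; the pair has 2 internal arrangements.
That gives 2 × 6! = 2 × 720 = 1440.

1440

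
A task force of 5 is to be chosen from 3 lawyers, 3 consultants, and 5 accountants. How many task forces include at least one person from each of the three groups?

345

Unrestricted: C(11,5) = 462 ways to pick any 5 of the 11.
Subtract selections that omit an entire group: no lawyers → C(8,5) = 56; no consultants → C(8,5) = 56; no accountants → C(6,5) = 6.
Add back selections omitting two groups (i.e. drawn from a single group): C(3,5) + C(3,5) + C(5,5) = 1.
By inclusion–exclusion: 462 − 118 + 1 = 345.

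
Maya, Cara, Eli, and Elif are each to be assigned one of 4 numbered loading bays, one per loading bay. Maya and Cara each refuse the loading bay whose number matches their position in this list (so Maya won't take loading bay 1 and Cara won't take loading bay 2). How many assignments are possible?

14

Let Aᵢ (for i ∈ {1, 2}) be the placements that put person i in their forbidden loading bay. Any j of these fix j positions, leaving (4−j)! ways to fill the rest, and there are C(2,j) ways to pick which j.
By inclusion–exclusion, the number of valid placements is Σ_{j=0}^{2} (−1)^j C(2,j)·(4−j)!.
Computing: 24 − 12 + 2 = 14.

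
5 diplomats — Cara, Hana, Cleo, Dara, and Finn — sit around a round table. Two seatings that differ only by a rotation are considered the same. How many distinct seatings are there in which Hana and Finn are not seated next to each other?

All circular seatings of 5 people number (4)! = 24.
Seatings with Hana beside Finn: treat them as a block with 2 internal orders, giving 2 × (3)! = 12.
Subtracting, 24 − 12 = 12.

12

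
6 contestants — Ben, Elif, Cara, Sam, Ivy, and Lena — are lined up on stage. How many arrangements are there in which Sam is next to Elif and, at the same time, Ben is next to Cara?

96

Treat {Sam,Elif} as one block (2 orders) and {Ben,Cara} as another (2 orders).
That leaves 4 units to arrange: 2 × 2 × 4! = 4 × 24 = 96.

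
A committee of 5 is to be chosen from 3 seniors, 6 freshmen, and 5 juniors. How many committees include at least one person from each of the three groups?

1365

With no constraint there are C(14,5) = 2002 possible selections.
Selections missing a whole group: no seniors → C(11,5) = 462; no freshmen → C(8,5) = 56; no juniors → C(9,5) = 126.
Add back selections omitting two groups (i.e. drawn from a single group): C(3,5) + C(6,5) + C(5,5) = 7.
By inclusion–exclusion: 2002 − 644 + 7 = 1365.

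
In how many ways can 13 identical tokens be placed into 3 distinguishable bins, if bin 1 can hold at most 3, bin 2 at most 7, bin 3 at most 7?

14

Without the upper bounds there are C(15,2) = 105 ways to split 13 among 3 bins.
Subtract solutions that violate a single cap (substitute x_i' = x_i − (cap_i+1)): x_1 ≥ 4 gives C(11,2) = 55; x_2 ≥ 8 gives C(7,2) = 21; x_3 ≥ 8 gives C(7,2) = 21. Together 97.
Add back pairs where two caps are both exceeded: 3 + 3 + 0 = 6.
By inclusion–exclusion the count is 105 − 97 + 6 = 14.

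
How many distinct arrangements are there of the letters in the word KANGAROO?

Letter multiplicities in KANGAROO: A×2, G×1, K×1, N×1, O×2, R×1.
So there are 8! / (2!·2!) = 10080 distinguishable arrangements.

10080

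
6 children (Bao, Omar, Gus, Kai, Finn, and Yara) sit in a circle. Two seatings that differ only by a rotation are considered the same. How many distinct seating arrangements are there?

Fix one person's seat to break rotational symmetry; the remaining 5 people can be arranged in (5)! = 120 ways.

120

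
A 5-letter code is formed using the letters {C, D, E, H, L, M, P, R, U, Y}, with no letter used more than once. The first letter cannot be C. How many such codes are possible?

27216

The first letter has 10−1 = 9 choices (anything except C).
The remaining 4 letters are filled from the other 9 symbols without repetition: 9 × 8 × 7 × 6 = 3024.
Total: 9 × 3024 = 27216.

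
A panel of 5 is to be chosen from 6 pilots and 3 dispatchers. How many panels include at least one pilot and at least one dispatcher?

120

Total 5-person selections from all 9: C(9,5) = 126.
Subtract selections that omit an entire group: no pilots → C(3,5) = 0; no dispatchers → C(6,5) = 6.
Both groups omitted at once is impossible, so 126 − 6 = 120.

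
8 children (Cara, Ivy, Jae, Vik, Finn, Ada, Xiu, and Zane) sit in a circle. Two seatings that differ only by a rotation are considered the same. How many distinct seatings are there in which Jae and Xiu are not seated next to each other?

Without the restriction there are (7)! = 5040 seatings.
Seatings with Jae beside Xiu: treat them as a block with 2 internal orders, giving 2 × (6)! = 1440.
Subtracting, 5040 − 1440 = 3600.

3600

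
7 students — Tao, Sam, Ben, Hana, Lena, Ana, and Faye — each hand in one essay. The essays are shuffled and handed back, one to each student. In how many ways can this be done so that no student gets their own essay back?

Count assignments avoiding every fixed point. For any j of the 7 students fixed to their own essay, the other 7−j can be arranged in (7−j)! ways.
By inclusion–exclusion this is Σ_{j=0}^{7} (−1)^j C(7,j)·(7−j)!.
Computing: 5040 − 5040 + 2520 − 840 + 210 − 42 + 7 − 1 = 1854.

1854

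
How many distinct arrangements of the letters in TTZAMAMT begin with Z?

With the first slot taken by Z, it remains to arrange the other 7 letters (TTAMAMT).
Those 7 letters have A appearing twice, M appearing twice, and T appearing 3 times, giving (7)!/(3!·2!·2!) = 210.

210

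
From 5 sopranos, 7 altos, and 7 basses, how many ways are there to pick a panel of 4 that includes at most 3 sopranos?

Split by how many sopranos are chosen (0 through 3).
Sum: C(5,0)·C(14,4) + C(5,1)·C(14,3) + C(5,2)·C(14,2) + C(5,3)·C(14,1) = 1001 + 1820 + 910 + 140 = 3871.

3871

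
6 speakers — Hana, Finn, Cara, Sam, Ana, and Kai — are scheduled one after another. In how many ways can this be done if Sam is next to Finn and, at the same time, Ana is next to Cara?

Treat {Sam,Finn} as one block (2 orders) and {Ana,Cara} as another (2 orders).
That leaves 4 units to arrange: 2 × 2 × 4! = 4 × 24 = 96.

96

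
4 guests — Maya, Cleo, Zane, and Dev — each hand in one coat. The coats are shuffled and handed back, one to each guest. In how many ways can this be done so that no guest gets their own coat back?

This is the derangement count D_4: permutations of 4 items with no fixed point.
By inclusion–exclusion this is Σ_{j=0}^{4} (−1)^j C(4,j)·(4−j)!.
Computing: 24 − 24 + 12 − 4 + 1 = 9.

9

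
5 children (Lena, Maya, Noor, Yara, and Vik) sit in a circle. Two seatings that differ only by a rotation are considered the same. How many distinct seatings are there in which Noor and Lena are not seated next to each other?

12

Without the restriction there are (4)! = 24 seatings.
Those with Noor next to Lena: fuse the pair into one unit and seat 4 units around a circle — 2·(3)! = 12.
Subtracting, 24 − 12 = 12.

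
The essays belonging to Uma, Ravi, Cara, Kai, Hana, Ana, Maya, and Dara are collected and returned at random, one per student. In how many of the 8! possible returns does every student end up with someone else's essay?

This is the derangement count D_8: permutations of 8 items with no fixed point.
By inclusion–exclusion this is Σ_{j=0}^{8} (−1)^j C(8,j)·(8−j)!.
Computing: 40320 − 40320 + 20160 − 6720 + 1680 − 336 + 56 − 8 + 1 = 14833.

14833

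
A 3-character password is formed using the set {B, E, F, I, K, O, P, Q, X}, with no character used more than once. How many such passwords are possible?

With no repetition, fill the 3 characters in order: 9 choices, then 8, down to 7.
9 × 8 × 7 = 504.

504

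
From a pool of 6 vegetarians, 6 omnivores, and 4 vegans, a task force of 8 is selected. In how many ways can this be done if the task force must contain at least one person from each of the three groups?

Total 8-person selections from all 16: C(16,8) = 12870.
Subtract selections that omit an entire group: no vegetarians → C(10,8) = 45; no omnivores → C(10,8) = 45; no vegans → C(12,8) = 495.
Add back selections omitting two groups (i.e. drawn from a single group): C(6,8) + C(6,8) + C(4,8) = 0.
By inclusion–exclusion: 12870 − 585 + 0 = 12285.

12285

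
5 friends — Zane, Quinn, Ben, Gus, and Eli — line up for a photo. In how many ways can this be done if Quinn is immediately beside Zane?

48

Treat {Quinn, Zane} as a single unit. There are 4 units to order, and the pair itself can be ordered 2 ways.
So the count is 2·(4)! = 48.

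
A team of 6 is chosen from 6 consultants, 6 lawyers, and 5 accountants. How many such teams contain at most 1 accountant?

4884

Split by how many accountants are chosen (0 through 1).
Sum: C(5,0)·C(12,6) + C(5,1)·C(12,5) = 924 + 3960 = 4884.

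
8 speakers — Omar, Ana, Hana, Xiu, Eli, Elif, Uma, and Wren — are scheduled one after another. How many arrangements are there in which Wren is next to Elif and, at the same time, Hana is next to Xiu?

Treat {Wren,Elif} as one block (2 orders) and {Hana,Xiu} as another (2 orders).
That leaves 6 units to arrange: 2 × 2 × 6! = 4 × 720 = 2880.

2880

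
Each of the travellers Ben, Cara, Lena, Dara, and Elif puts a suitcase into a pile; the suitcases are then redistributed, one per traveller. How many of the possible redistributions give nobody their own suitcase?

This is the derangement count D_5: permutations of 5 items with no fixed point.
By inclusion–exclusion this is Σ_{j=0}^{5} (−1)^j C(5,j)·(5−j)!.
Computing: 120 − 120 + 60 − 20 + 5 − 1 = 44.

44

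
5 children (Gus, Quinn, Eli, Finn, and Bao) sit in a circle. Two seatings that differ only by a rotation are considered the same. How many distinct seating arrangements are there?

24

Seat Gus anywhere (absorbing the rotational symmetry), then permute the other 4: (4)! = 24.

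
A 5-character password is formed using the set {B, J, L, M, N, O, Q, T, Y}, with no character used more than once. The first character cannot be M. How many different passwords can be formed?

The first character has 9−1 = 8 choices (anything except M).
The remaining 4 characters are filled from the other 8 symbols without repetition: 8 × 7 × 6 × 5 = 1680.
Total: 8 × 1680 = 13440.

13440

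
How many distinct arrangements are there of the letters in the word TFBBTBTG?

The 8 letters of TFBBTBTG have repeats: B appearing 3 times and T appearing 3 times.
Dividing 8! = 40320 by 3!·3! = 36 for the repeated letters gives 1120.

1120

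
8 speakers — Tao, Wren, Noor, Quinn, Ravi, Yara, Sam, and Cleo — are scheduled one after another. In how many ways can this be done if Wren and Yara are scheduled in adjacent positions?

Glue Wren and Yara into one block (2 internal orders), leaving 7 units to arrange in a row.
That gives 2 × 7! = 2 × 5040 = 10080.

10080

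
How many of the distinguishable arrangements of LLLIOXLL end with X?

With the last slot taken by X, it remains to arrange the other 7 letters (LLLIOLL).
Those 7 letters have L appearing 5 times, giving (7)!/(5!) = 42.

42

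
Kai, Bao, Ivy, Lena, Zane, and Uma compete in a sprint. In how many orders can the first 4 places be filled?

There are 6 choices for 1st place, 5 for 2nd, and so on down to 3 for position 4.
That gives 6 × 5 × 4 × 3 = 360.

360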